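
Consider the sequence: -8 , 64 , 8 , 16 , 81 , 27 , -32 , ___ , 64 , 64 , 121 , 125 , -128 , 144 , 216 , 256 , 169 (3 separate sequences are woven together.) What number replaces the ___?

100

The terms cycle through 3 interleaved subsequences.
Stream A: -8, 16, -32, 64, -128, 256 — a geometric progression (common ratio -2).
Stream B: 64, 81, ?, 121, 144, 169 — perfect squares starting at 8².
Stream C: 8, 27, 64, 125, 216 — the cubes 2³, 3³, 4³, ….
Filling stream B at index 3 by its rule yields 100.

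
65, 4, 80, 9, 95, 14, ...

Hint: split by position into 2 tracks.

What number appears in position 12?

The terms cycle through 2 interleaved subsequences.
Subsequence A: 65, 80, 95 — linear: a_n = 50 + 15·n.
Subsequence B: 4, 9, 14 — arithmetic, step +5.
Position 12 → subsequence B, term 6 = 29.

29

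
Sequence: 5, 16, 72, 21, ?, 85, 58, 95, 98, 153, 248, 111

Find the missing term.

Positions follow the repeating pattern AAB; grouping by letter gives 2 tracks.
Stream A: 5, 16, 21, ?, 58, 95, 153, 248 (Fibonacci-style (each term is the sum of the two before it)).
Stream B: 72, 85, 98, 111 (arithmetic with common difference +13).
Filling stream A at index 4 by its rule yields 37.

37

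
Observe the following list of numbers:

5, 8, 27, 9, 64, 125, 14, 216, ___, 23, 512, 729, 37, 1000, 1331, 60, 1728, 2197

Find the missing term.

343

Positions follow the repeating pattern ABB; grouping by letter gives 2 tracks.
Subsequence A: 5, 9, 14, 23, 37, 60 (each term equals the sum of the previous two).
Subsequence B: 8, 27, 64, 125, 216, ?, 512, 729, 1000, 1331, 1728, 2197 (perfect cubes starting at 2³).
Filling subsequence B at index 6 by its rule yields 343.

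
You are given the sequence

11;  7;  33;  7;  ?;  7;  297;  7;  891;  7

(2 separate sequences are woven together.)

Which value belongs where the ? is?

Positions 1, 3, 5, … form one subsequence and positions 2, 4, 6, … form another.
Track A: 11, 33, ?, 297, 891 (a geometric progression (common ratio 3)).
Track B: 7, 7, 7, 7, 7 (constant 7).
So the missing entry in track A is 99.

99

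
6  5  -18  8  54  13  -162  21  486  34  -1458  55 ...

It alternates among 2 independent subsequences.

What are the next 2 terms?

4374, 89

Taking every 2nd term gives 2 separate tracks.
Subsequence A = 6, -18, 54, -162, 486, -1458: multiplying by -3 each time.
Subsequence B = 5, 8, 13, 21, 34, 55: each term equals the sum of the previous two.
Position 13 falls in subsequence A as its term 7, giving 4374.
Position 14 → subsequence B, term 7 = 89.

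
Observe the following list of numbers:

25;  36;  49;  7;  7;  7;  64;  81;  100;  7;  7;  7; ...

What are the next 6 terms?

121, 144, 169, 7, 7, 7

Positions follow the repeating pattern AAABBB; grouping by letter gives 2 tracks.
Track A: 25, 36, 49, 64, 81, 100 — consecutive squares n² from n = 5.
Track B: 7, 7, 7, 7, 7, 7 — constant 7.
Position 13 → track A, term 7 = 121.
The 14th slot belongs to track A; its 8th term is 144.
Term 15 comes from track A (its 9th entry): 169.
Position 16 falls in track B as its term 7, giving 7.
The 17th slot belongs to track B; its 8th term is 7.
Position 18 falls in track B as its term 9, giving 7.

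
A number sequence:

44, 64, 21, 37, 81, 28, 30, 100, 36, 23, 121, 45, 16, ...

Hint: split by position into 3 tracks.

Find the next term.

Read the sequence 3 terms at a time; column i is its own pattern.
Stream A: 44, 37, 30, 23, 16 — arithmetic with common difference −7.
Stream B: 64, 81, 100, 121 — the squares 8², 9², 10², ….
Stream C: 21, 28, 36, 45 — the triangular numbers T_6, T_7, ….
The 14th slot belongs to stream B; its 5th term is 144.

144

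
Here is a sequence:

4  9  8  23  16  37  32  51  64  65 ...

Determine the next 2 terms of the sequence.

Taking every 2nd term gives 2 separate tracks.
Track A: 4, 8, 16, 32, 64. Powers of 2.
Track B: 9, 23, 37, 51, 65. Arithmetic with common difference +14.
The 11th slot belongs to track A; its 6th term is 128.
The 12th slot belongs to track B; its 6th term is 79.

128, 79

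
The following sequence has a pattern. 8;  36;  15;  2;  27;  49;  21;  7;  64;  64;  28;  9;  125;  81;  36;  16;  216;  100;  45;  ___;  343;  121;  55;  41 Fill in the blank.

The terms cycle through 4 interleaved subsequences.
Subsequence A: 8, 27, 64, 125, 216, 343 — the cubes 2³, 3³, 4³, ….
Subsequence B: 36, 49, 64, 81, 100, 121 — the squares 6², 7², 8², ….
Subsequence C: 15, 21, 28, 36, 45, 55 — the triangular numbers T_5, T_6, ….
Subsequence D: 2, 7, 9, 16, ?, 41 — each term equals the sum of the previous two.
So the missing entry in subsequence D is 25.

25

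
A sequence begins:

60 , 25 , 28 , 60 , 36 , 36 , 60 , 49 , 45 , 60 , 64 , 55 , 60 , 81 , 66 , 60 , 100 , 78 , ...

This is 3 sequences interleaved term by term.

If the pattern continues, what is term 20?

121

Split by position mod 3 into 3 tracks.
Track A is 60, 60, 60, 60, 60, 60, which is the constant sequence 60.
Track B is 25, 36, 49, 64, 81, 100, which is the squares 5², 6², 7², ….
Track C is 28, 36, 45, 55, 66, 78, which is triangular numbers starting at T_7.
Term 20 comes from track B (its 7th entry): 121.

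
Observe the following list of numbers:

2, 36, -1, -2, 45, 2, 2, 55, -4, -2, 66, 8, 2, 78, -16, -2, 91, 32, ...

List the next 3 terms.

2, 105, -64

Taking every 3rd term gives 3 separate tracks.
Subsequence A: 2, -2, 2, -2, 2, -2 — the oscillation 2·(−1)^(n+1).
Subsequence B: 36, 45, 55, 66, 78, 91 — triangular numbers n(n+1)/2 for n = 8, 9, ….
Subsequence C: -1, 2, -4, 8, -16, 32 — geometric, ×-2 each step.
Position 19 → subsequence A, term 7 = 2.
Term 20 comes from subsequence B (its 7th entry): 105.
Position 21 → subsequence C, term 7 = -64.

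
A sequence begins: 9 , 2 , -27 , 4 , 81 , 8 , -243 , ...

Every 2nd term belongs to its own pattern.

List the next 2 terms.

16, 729

The terms cycle through 2 interleaved subsequences.
Track A: 9, -27, 81, -243 (a geometric progression (common ratio -3)).
Track B: 2, 4, 8 (successive powers of 2).
The 8th slot belongs to track B; its 4th term is 16.
Position 9 → track A, term 5 = 729.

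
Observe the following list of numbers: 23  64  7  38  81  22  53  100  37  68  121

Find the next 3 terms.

Read the sequence 3 terms at a time; column i is its own pattern.
Subsequence A: 23, 38, 53, 68 — arithmetic, step +15.
Subsequence B: 64, 81, 100, 121 — perfect squares starting at 8².
Subsequence C: 7, 22, 37 — adding 15 each time.
Term 12 comes from subsequence C (its 4th entry): 52.
Position 13 falls in subsequence A as its term 5, giving 83.
Term 14 comes from subsequence B (its 5th entry): 144.

52, 83, 144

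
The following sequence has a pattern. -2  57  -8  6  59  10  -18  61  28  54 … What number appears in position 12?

Taking every 3rd term gives 3 separate tracks.
Track A: -2, 6, -18, 54 — geometric, ×-3 each step.
Track B: 57, 59, 61 — arithmetic with common difference +2.
Track C: -8, 10, 28 — adding 18 each time.
Term 12 comes from track C (its 4th entry): 46.

46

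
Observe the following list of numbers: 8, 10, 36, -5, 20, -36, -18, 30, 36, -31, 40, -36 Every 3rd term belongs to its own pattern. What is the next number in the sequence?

-44

Split by position mod 3 into 3 tracks.
Subsequence A is 8, -5, -18, -31, which is arithmetic with common difference −13.
Subsequence B is 10, 20, 30, 40, which is arithmetic, step +10.
Subsequence C is 36, -36, 36, -36, which is alternating ±36.
The 13th slot belongs to subsequence A; its 5th term is -44.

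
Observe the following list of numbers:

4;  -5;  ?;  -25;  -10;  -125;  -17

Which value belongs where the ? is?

-3

Positions 1, 3, 5, … form one subsequence and positions 2, 4, 6, … form another.
Stream A: 4, ?, -10, -17 — linear: a_n = 11 − 7·n.
Stream B: -5, -25, -125 — geometric, ×5 each step.
Stream A's pattern makes the blank -3.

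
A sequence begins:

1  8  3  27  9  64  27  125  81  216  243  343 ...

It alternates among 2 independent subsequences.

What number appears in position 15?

Taking every 2nd term gives 2 separate tracks.
Stream A is 1, 3, 9, 27, 81, 243, which is powers of 3.
Stream B is 8, 27, 64, 125, 216, 343, which is perfect cubes starting at 2³.
Position 15 falls in stream A as its term 8, giving 2187.

2187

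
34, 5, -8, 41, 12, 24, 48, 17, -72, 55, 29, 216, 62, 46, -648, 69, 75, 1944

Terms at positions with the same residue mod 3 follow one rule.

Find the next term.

76

Split by position mod 3: positions 1, 4, 7, … form one track, and each other residue class forms its own.
Stream A: 34, 41, 48, 55, 62, 69 (arithmetic with common difference +7).
Stream B: 5, 12, 17, 29, 46, 75 (a Fibonacci-like recurrence a_n = a_{n-1} + a_{n-2}).
Stream C: -8, 24, -72, 216, -648, 1944 (a geometric progression (common ratio -3)).
Position 19 falls in stream A as its term 7, giving 76.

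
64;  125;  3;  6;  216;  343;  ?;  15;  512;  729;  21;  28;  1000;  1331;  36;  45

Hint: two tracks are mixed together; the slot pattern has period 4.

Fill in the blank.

Positions follow the repeating pattern AABB; grouping by letter gives 2 tracks.
Stream A: 64, 125, 216, 343, 512, 729, 1000, 1331 (consecutive cubes n³ from n = 4).
Stream B: 3, 6, ?, 15, 21, 28, 36, 45 (the triangular numbers T_2, T_3, …).
Stream B's pattern makes the blank 10.

10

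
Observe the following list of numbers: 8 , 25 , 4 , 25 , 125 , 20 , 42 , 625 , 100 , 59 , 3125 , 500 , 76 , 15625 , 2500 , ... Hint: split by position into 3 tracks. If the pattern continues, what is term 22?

127

Split by position mod 3: positions 1, 4, 7, … form one track, and each other residue class forms its own.
Track A: 8, 25, 42, 59, 76 (arithmetic with common difference +17).
Track B: 25, 125, 625, 3125, 15625 (successive powers of 5).
Track C: 4, 20, 100, 500, 2500 (a geometric progression (common ratio 5)).
Position 22 → track A, term 8 = 127.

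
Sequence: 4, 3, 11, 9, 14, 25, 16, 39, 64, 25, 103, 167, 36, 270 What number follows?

437

Positions follow the repeating pattern ABB; grouping by letter gives 2 tracks.
Track A = 4, 9, 16, 25, 36: the squares 2², 3², 4², ….
Track B = 3, 11, 14, 25, 39, 64, 103, 167, 270: Fibonacci-style (each term is the sum of the two before it).
Term 15 comes from track B (its 10th entry): 437.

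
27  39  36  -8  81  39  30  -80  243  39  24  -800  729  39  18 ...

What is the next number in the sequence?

Read the sequence 4 terms at a time; column i is its own pattern.
Track A: 27, 81, 243, 729 — powers 3^3, 3^4, 3^5, ….
Track B: 39, 39, 39, 39 — always 39.
Track C: 36, 30, 24, 18 — arithmetic with common difference −6.
Track D: -8, -80, -800 — multiplying by 10 each time.
Position 16 → track D, term 4 = -8000.

-8000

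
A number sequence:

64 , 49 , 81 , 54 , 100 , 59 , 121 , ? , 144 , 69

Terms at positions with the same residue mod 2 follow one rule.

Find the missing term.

64

The terms cycle through 2 interleaved subsequences.
Subsequence A: 64, 81, 100, 121, 144. Consecutive squares n² from n = 8.
Subsequence B: 49, 54, 59, ?, 69. Linear: a_n = 44 + 5·n.
Filling subsequence B at index 4 by its rule yields 64.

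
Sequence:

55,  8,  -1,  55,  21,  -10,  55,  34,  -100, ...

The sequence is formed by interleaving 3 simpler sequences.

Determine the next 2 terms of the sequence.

The terms cycle through 3 interleaved subsequences.
Track A: 55, 55, 55. Constant 55.
Track B: 8, 21, 34. Adding 13 each time.
Track C: -1, -10, -100. Geometric, ×10 each step.
The 10th slot belongs to track A; its 4th term is 55.
Position 11 → track B, term 4 = 47.

55, 47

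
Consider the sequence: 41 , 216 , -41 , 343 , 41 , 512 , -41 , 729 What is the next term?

Split by position mod 2 into 2 tracks.
Track A = 41, -41, 41, -41: the oscillation 41·(−1)^(n+1).
Track B = 216, 343, 512, 729: the cubes 6³, 7³, 8³, ….
Position 9 → track A, term 5 = 41.

41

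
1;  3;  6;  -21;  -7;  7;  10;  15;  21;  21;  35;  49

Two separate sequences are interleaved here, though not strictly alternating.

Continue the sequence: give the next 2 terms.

Positions follow the repeating pattern AAABBB; grouping by letter gives 2 tracks.
Stream A is 1, 3, 6, 10, 15, 21, which is triangular numbers starting at T_1.
Stream B is -21, -7, 7, 21, 35, 49, which is adding 14 each time.
The 13th slot belongs to stream A; its 7th term is 28.
Position 14 → stream A, term 8 = 36.

28, 36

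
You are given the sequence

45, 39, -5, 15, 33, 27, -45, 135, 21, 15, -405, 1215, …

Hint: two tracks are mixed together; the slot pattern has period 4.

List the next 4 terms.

Reading positions in blocks of 4 reveals the pattern AABB — 2 tracks woven together.
Track A: 45, 39, 33, 27, 21, 15 — arithmetic with common difference −6.
Track B: -5, 15, -45, 135, -405, 1215 — geometric with ratio -3.
Position 13 falls in track A as its term 7, giving 9.
Term 14 comes from track A (its 8th entry): 3.
Position 15 → track B, term 7 = -3645.
Term 16 comes from track B (its 8th entry): 10935.

9, 3, -3645, 10935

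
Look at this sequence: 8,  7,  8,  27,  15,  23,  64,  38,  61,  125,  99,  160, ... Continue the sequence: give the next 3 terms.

The slot pattern repeats as ABB (period 3), so there are 2 interleaved tracks.
Track A: 8, 27, 64, 125 — consecutive cubes n³ from n = 2.
Track B: 7, 8, 15, 23, 38, 61, 99, 160 — a Fibonacci-like recurrence a_n = a_{n-1} + a_{n-2}.
Position 13 → track A, term 5 = 216.
Position 14 → track B, term 9 = 259.
Position 15 → track B, term 10 = 419.

216, 259, 419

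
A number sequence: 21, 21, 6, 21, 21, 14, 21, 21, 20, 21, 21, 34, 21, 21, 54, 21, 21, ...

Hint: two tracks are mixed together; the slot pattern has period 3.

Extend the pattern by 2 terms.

88, 21

Reading positions in blocks of 3 reveals the pattern AAB — 2 tracks woven together.
Stream A: 21, 21, 21, 21, 21, 21, 21, 21, 21, 21, 21, 21 — constant 21.
Stream B: 6, 14, 20, 34, 54 — a Fibonacci-like recurrence a_n = a_{n-1} + a_{n-2}.
Position 18 → stream B, term 6 = 88.
Term 19 comes from stream A (its 13th entry): 21.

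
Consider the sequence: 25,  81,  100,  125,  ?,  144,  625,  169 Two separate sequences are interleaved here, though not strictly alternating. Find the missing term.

Positions follow the repeating pattern ABB; grouping by letter gives 2 tracks.
Stream A: 25, 125, 625 (powers of 5).
Stream B: 81, 100, ?, 144, 169 (the squares 9², 10², 11², …).
Stream B's pattern makes the blank 121.

121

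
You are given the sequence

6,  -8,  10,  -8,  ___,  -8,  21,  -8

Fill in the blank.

15

The terms cycle through 2 interleaved subsequences.
Stream A is 6, 10, ?, 21, which is triangular numbers starting at T_3.
Stream B is -8, -8, -8, -8, which is always -8.
Stream A's pattern makes the blank 15.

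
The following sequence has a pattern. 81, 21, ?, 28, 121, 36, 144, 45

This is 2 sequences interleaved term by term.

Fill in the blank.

100

Split by position mod 2 into 2 tracks.
Track A is 81, ?, 121, 144, which is perfect squares starting at 9².
Track B is 21, 28, 36, 45, which is triangular numbers n(n+1)/2 for n = 6, 7, ….
Filling track A at index 2 by its rule yields 100.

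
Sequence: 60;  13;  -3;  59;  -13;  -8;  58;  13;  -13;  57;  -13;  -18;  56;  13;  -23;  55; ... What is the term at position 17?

-13

The terms cycle through 3 interleaved subsequences.
Stream A = 60, 59, 58, 57, 56, 55: linear: a_n = 61 − n.
Stream B = 13, -13, 13, -13, 13: alternating ±13.
Stream C = -3, -8, -13, -18, -23: arithmetic with common difference −5.
Position 17 → stream B, term 6 = -13.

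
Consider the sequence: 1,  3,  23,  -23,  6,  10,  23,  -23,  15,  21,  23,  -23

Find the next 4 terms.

The slot pattern repeats as AABB (period 4), so there are 2 interleaved tracks.
Track A: 1, 3, 6, 10, 15, 21 (triangular numbers starting at T_1).
Track B: 23, -23, 23, -23, 23, -23 (oscillating between 23 and -23).
Position 13 → track A, term 7 = 28.
Term 14 comes from track A (its 8th entry): 36.
Term 15 comes from track B (its 7th entry): 23.
The 16th slot belongs to track B; its 8th term is -23.

28, 36, 23, -23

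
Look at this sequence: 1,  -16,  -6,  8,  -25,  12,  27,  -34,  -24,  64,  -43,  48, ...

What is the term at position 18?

192

Read the sequence 3 terms at a time; column i is its own pattern.
Stream A = 1, 8, 27, 64: consecutive cubes n³ from n = 1.
Stream B = -16, -25, -34, -43: subtracting 9 each time.
Stream C = -6, 12, -24, 48: geometric, ×-2 each step.
Term 18 comes from stream C (its 6th entry): 192.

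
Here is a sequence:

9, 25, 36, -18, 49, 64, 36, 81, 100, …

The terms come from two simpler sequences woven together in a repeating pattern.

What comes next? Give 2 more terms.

The slot pattern repeats as ABB (period 3), so there are 2 interleaved tracks.
Track A: 9, -18, 36. A geometric progression (common ratio -2).
Track B: 25, 36, 49, 64, 81, 100. Perfect squares starting at 5².
Term 10 comes from track A (its 4th entry): -72.
Term 11 comes from track B (its 7th entry): 121.

-72, 121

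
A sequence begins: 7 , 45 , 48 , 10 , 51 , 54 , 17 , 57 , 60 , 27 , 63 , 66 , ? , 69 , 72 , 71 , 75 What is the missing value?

Reading positions in blocks of 3 reveals the pattern ABB — 2 tracks woven together.
Subsequence A = 7, 10, 17, 27, ?, 71: each term equals the sum of the previous two.
Subsequence B = 45, 48, 51, 54, 57, 60, 63, 66, 69, 72, 75: adding 3 each time.
Filling subsequence A at index 5 by its rule yields 44.

44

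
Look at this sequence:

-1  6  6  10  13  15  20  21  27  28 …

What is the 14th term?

The terms cycle through 2 interleaved subsequences.
Track A: -1, 6, 13, 20, 27. Arithmetic with common difference +7.
Track B: 6, 10, 15, 21, 28. The triangular numbers T_3, T_4, ….
Position 14 → track B, term 7 = 45.

45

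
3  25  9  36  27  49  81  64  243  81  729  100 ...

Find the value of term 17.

19683

Positions 1, 3, 5, … form one subsequence and positions 2, 4, 6, … form another.
Track A is 3, 9, 27, 81, 243, 729, which is successive powers of 3.
Track B is 25, 36, 49, 64, 81, 100, which is the squares 5², 6², 7², ….
Position 17 falls in track A as its term 9, giving 19683.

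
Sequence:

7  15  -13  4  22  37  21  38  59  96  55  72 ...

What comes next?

Positions follow the repeating pattern AABB; grouping by letter gives 2 tracks.
Track A is 7, 15, 22, 37, 59, 96, which is each term equals the sum of the previous two.
Track B is -13, 4, 21, 38, 55, 72, which is adding 17 each time.
Position 13 falls in track A as its term 7, giving 155.

155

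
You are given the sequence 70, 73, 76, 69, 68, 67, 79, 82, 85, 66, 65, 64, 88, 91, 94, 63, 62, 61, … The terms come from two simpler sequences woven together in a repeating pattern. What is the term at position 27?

Positions follow the repeating pattern AAABBB; grouping by letter gives 2 tracks.
Track A is 70, 73, 76, 79, 82, 85, 88, 91, 94, which is arithmetic, step +3.
Track B is 69, 68, 67, 66, 65, 64, 63, 62, 61, which is subtracting 1 each time.
Term 27 comes from track A (its 15th entry): 112.

112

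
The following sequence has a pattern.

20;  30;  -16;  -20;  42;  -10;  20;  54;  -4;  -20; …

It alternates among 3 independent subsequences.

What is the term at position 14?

Split by position mod 3: positions 1, 4, 7, … form one track, and each other residue class forms its own.
Track A: 20, -20, 20, -20 (alternating ±20).
Track B: 30, 42, 54 (arithmetic, step +12).
Track C: -16, -10, -4 (adding 6 each time).
Position 14 → track B, term 5 = 78.

78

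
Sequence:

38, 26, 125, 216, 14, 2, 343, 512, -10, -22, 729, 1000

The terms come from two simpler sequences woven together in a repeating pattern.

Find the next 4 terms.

-34, -46, 1331, 1728

The slot pattern repeats as AABB (period 4), so there are 2 interleaved tracks.
Track A is 38, 26, 14, 2, -10, -22, which is arithmetic with common difference −12.
Track B is 125, 216, 343, 512, 729, 1000, which is perfect cubes starting at 5³.
Position 13 → track A, term 7 = -34.
Position 14 falls in track A as its term 8, giving -46.
The 15th slot belongs to track B; its 7th term is 1331.
Term 16 comes from track B (its 8th entry): 1728.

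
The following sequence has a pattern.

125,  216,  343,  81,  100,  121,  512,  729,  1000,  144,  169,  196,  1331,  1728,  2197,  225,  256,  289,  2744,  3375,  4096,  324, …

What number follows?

361

The slot pattern repeats as AAABBB (period 6), so there are 2 interleaved tracks.
Stream A: 125, 216, 343, 512, 729, 1000, 1331, 1728, 2197, 2744, 3375, 4096. Consecutive cubes n³ from n = 5.
Stream B: 81, 100, 121, 144, 169, 196, 225, 256, 289, 324. The squares 9², 10², 11², ….
Term 23 comes from stream B (its 11th entry): 361.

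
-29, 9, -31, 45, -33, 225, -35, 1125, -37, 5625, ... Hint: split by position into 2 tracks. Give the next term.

-39

The terms cycle through 2 interleaved subsequences.
Track A is -29, -31, -33, -35, -37, which is arithmetic with common difference −2.
Track B is 9, 45, 225, 1125, 5625, which is geometric, ×5 each step.
The 11th slot belongs to track A; its 6th term is -39.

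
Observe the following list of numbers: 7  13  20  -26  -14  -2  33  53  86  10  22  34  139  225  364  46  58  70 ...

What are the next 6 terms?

589, 953, 1542, 82, 94, 106

Positions follow the repeating pattern AAABBB; grouping by letter gives 2 tracks.
Stream A: 7, 13, 20, 33, 53, 86, 139, 225, 364 — each term equals the sum of the previous two.
Stream B: -26, -14, -2, 10, 22, 34, 46, 58, 70 — linear: a_n = -38 + 12·n.
Position 19 falls in stream A as its term 10, giving 589.
The 20th slot belongs to stream A; its 11th term is 953.
Position 21 falls in stream A as its term 12, giving 1542.
Position 22 falls in stream B as its term 10, giving 82.
Position 23 falls in stream B as its term 11, giving 94.
Position 24 falls in stream B as its term 12, giving 106.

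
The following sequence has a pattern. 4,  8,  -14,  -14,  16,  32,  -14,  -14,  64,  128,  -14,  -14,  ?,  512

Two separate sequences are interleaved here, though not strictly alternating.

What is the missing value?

Reading positions in blocks of 4 reveals the pattern AABB — 2 tracks woven together.
Track A = 4, 8, 16, 32, 64, 128, ?, 512: successive powers of 2.
Track B = -14, -14, -14, -14, -14, -14: always -14.
Track A's pattern makes the blank 256.

256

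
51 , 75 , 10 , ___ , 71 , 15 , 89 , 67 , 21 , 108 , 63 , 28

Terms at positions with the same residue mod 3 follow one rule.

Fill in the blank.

Split by position mod 3 into 3 tracks.
Track A is 51, ?, 89, 108, which is adding 19 each time.
Track B is 75, 71, 67, 63, which is arithmetic with common difference −4.
Track C is 10, 15, 21, 28, which is triangular numbers n(n+1)/2 for n = 4, 5, ….
Track A's pattern makes the blank 70.

70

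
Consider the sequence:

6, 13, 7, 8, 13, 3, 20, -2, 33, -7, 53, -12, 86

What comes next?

-17

Split by position mod 2 into 2 tracks.
Subsequence A is 6, 7, 13, 20, 33, 53, 86, which is each term equals the sum of the previous two.
Subsequence B is 13, 8, 3, -2, -7, -12, which is arithmetic, step −5.
Position 14 → subsequence B, term 7 = -17.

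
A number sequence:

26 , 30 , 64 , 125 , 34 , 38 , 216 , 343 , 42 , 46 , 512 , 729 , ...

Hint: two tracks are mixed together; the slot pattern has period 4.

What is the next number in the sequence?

50

Reading positions in blocks of 4 reveals the pattern AABB — 2 tracks woven together.
Stream A: 26, 30, 34, 38, 42, 46 (adding 4 each time).
Stream B: 64, 125, 216, 343, 512, 729 (consecutive cubes n³ from n = 4).
The 13th slot belongs to stream A; its 7th term is 50.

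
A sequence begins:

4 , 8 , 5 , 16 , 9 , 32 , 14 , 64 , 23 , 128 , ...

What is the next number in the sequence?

37

Odd-indexed and even-indexed terms follow separate rules.
Subsequence A: 4, 5, 9, 14, 23. A Fibonacci-like recurrence a_n = a_{n-1} + a_{n-2}.
Subsequence B: 8, 16, 32, 64, 128. A geometric progression (common ratio 2).
The 11th slot belongs to subsequence A; its 6th term is 37.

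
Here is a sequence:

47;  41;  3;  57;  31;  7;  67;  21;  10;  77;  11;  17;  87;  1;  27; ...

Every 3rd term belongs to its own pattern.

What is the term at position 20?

-19

Split by position mod 3: positions 1, 4, 7, … form one track, and each other residue class forms its own.
Stream A: 47, 57, 67, 77, 87 (arithmetic, step +10).
Stream B: 41, 31, 21, 11, 1 (subtracting 10 each time).
Stream C: 3, 7, 10, 17, 27 (Fibonacci-style (each term is the sum of the two before it)).
Position 20 falls in stream B as its term 7, giving -19.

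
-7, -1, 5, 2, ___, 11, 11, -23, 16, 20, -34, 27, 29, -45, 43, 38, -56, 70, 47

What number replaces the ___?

-12

Taking every 3rd term gives 3 separate tracks.
Track A = -7, 2, 11, 20, 29, 38, 47: adding 9 each time.
Track B = -1, ?, -23, -34, -45, -56: subtracting 11 each time.
Track C = 5, 11, 16, 27, 43, 70: each term equals the sum of the previous two.
Filling track B at index 2 by its rule yields -12.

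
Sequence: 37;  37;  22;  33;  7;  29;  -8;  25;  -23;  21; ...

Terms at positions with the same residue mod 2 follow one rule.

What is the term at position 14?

Odd-indexed and even-indexed terms follow separate rules.
Subsequence A = 37, 22, 7, -8, -23: linear: a_n = 52 − 15·n.
Subsequence B = 37, 33, 29, 25, 21: linear: a_n = 41 − 4·n.
Position 14 → subsequence B, term 7 = 13.

13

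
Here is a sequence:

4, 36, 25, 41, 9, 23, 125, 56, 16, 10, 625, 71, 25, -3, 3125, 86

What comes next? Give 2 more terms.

Split by position mod 4 into 4 tracks.
Subsequence A: 4, 9, 16, 25. Perfect squares starting at 2².
Subsequence B: 36, 23, 10, -3. Arithmetic, step −13.
Subsequence C: 25, 125, 625, 3125. Powers of 5.
Subsequence D: 41, 56, 71, 86. Arithmetic, step +15.
Position 17 → subsequence A, term 5 = 36.
Position 18 → subsequence B, term 5 = -16.

36, -16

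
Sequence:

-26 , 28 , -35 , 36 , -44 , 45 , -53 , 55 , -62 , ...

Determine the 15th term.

-89

Taking every 2nd term gives 2 separate tracks.
Stream A: -26, -35, -44, -53, -62 (subtracting 9 each time).
Stream B: 28, 36, 45, 55 (triangular numbers starting at T_7).
Position 15 → stream A, term 8 = -89.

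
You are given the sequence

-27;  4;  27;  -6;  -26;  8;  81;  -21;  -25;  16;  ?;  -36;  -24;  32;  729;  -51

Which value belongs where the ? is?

243

Split by position mod 4: positions 1, 5, 9, … form one track, and each other residue class forms its own.
Subsequence A: -27, -26, -25, -24 (adding 1 each time).
Subsequence B: 4, 8, 16, 32 (geometric, ×2 each step).
Subsequence C: 27, 81, ?, 729 (powers 3^3, 3^4, 3^5, …).
Subsequence D: -6, -21, -36, -51 (arithmetic with common difference −15).
Subsequence C's pattern makes the blank 243.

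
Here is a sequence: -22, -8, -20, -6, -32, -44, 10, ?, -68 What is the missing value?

-56

Positions follow the repeating pattern ABB; grouping by letter gives 2 tracks.
Stream A: -22, -6, 10. Arithmetic with common difference +16.
Stream B: -8, -20, -32, -44, ?, -68. Arithmetic, step −12.
The gap is stream B's term 5; the rule gives -56.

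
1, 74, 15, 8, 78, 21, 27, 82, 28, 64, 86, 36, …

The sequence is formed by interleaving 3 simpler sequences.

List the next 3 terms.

125, 90, 45

The terms cycle through 3 interleaved subsequences.
Track A: 1, 8, 27, 64 — perfect cubes starting at 1³.
Track B: 74, 78, 82, 86 — adding 4 each time.
Track C: 15, 21, 28, 36 — triangular numbers n(n+1)/2 for n = 5, 6, ….
Term 13 comes from track A (its 5th entry): 125.
Term 14 comes from track B (its 5th entry): 90.
Term 15 comes from track C (its 5th entry): 45.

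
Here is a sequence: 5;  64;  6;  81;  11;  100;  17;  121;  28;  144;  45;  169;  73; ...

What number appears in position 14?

196

Taking every 2nd term gives 2 separate tracks.
Track A: 5, 6, 11, 17, 28, 45, 73 (each term equals the sum of the previous two).
Track B: 64, 81, 100, 121, 144, 169 (consecutive squares n² from n = 8).
Position 14 falls in track B as its term 7, giving 196.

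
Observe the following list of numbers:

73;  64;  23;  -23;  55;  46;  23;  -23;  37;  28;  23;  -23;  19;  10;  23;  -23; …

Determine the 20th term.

-23

The slot pattern repeats as AABB (period 4), so there are 2 interleaved tracks.
Track A: 73, 64, 55, 46, 37, 28, 19, 10 — linear: a_n = 82 − 9·n.
Track B: 23, -23, 23, -23, 23, -23, 23, -23 — oscillating between 23 and -23.
Position 20 falls in track B as its term 10, giving -23.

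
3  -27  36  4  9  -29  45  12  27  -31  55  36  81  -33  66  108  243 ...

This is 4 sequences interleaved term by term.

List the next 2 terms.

The terms cycle through 4 interleaved subsequences.
Stream A: 3, 9, 27, 81, 243. Powers 3^1, 3^2, 3^3, ….
Stream B: -27, -29, -31, -33. Subtracting 2 each time.
Stream C: 36, 45, 55, 66. Triangular numbers starting at T_8.
Stream D: 4, 12, 36, 108. Geometric with ratio 3.
Term 18 comes from stream B (its 5th entry): -35.
Position 19 → stream C, term 5 = 78.

-35, 78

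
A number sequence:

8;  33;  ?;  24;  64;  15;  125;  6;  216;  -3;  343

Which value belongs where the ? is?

27

Positions 1, 3, 5, … form one subsequence and positions 2, 4, 6, … form another.
Track A: 8, ?, 64, 125, 216, 343. Consecutive cubes n³ from n = 2.
Track B: 33, 24, 15, 6, -3. Arithmetic with common difference −9.
So the missing entry in track A is 27.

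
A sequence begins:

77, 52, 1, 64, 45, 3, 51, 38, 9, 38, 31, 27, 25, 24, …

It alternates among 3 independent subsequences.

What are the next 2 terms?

Split by position mod 3 into 3 tracks.
Stream A = 77, 64, 51, 38, 25: linear: a_n = 90 − 13·n.
Stream B = 52, 45, 38, 31, 24: linear: a_n = 59 − 7·n.
Stream C = 1, 3, 9, 27: powers of 3.
Term 15 comes from stream C (its 5th entry): 81.
The 16th slot belongs to stream A; its 6th term is 12.

81, 12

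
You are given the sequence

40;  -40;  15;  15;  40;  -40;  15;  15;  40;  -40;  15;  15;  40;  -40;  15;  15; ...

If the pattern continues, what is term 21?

The slot pattern repeats as AABB (period 4), so there are 2 interleaved tracks.
Stream A is 40, -40, 40, -40, 40, -40, 40, -40, which is the oscillation 40·(−1)^(n+1).
Stream B is 15, 15, 15, 15, 15, 15, 15, 15, which is the constant sequence 15.
Position 21 falls in stream A as its term 11, giving 40.

40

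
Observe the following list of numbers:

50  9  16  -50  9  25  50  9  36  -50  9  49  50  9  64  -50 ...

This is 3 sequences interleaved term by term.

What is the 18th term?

81

Split by position mod 3: positions 1, 4, 7, … form one track, and each other residue class forms its own.
Stream A = 50, -50, 50, -50, 50, -50: oscillating between 50 and -50.
Stream B = 9, 9, 9, 9, 9: the constant sequence 9.
Stream C = 16, 25, 36, 49, 64: consecutive squares n² from n = 4.
Term 18 comes from stream C (its 6th entry): 81.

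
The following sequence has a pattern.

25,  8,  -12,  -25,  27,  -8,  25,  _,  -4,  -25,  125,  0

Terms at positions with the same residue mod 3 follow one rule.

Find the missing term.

Split by position mod 3: positions 1, 4, 7, … form one track, and each other residue class forms its own.
Track A = 25, -25, 25, -25: the oscillation 25·(−1)^(n+1).
Track B = 8, 27, ?, 125: consecutive cubes n³ from n = 2.
Track C = -12, -8, -4, 0: arithmetic with common difference +4.
The gap is track B's term 3; the rule gives 64.

64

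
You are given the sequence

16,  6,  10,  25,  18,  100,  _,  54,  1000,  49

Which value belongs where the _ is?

36

The terms cycle through 3 interleaved subsequences.
Track A is 16, 25, ?, 49, which is consecutive squares n² from n = 4.
Track B is 6, 18, 54, which is geometric, ×3 each step.
Track C is 10, 100, 1000, which is powers 10^1, 10^2, 10^3, ….
Track A's pattern makes the blank 36.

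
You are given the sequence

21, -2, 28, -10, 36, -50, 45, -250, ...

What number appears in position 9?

55

Odd-indexed and even-indexed terms follow separate rules.
Track A: 21, 28, 36, 45. The triangular numbers T_6, T_7, ….
Track B: -2, -10, -50, -250. Geometric, ×5 each step.
Position 9 falls in track A as its term 5, giving 55.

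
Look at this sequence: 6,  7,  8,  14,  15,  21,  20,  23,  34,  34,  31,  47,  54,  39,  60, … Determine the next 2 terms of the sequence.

The terms cycle through 3 interleaved subsequences.
Track A: 6, 14, 20, 34, 54 — a Fibonacci-like recurrence a_n = a_{n-1} + a_{n-2}.
Track B: 7, 15, 23, 31, 39 — linear: a_n = -1 + 8·n.
Track C: 8, 21, 34, 47, 60 — linear: a_n = -5 + 13·n.
Position 16 → track A, term 6 = 88.
Position 17 → track B, term 6 = 47.

88, 47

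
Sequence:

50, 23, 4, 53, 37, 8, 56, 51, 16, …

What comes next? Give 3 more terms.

Taking every 3rd term gives 3 separate tracks.
Track A: 50, 53, 56. Adding 3 each time.
Track B: 23, 37, 51. Arithmetic, step +14.
Track C: 4, 8, 16. Successive powers of 2.
The 10th slot belongs to track A; its 4th term is 59.
Position 11 falls in track B as its term 4, giving 65.
The 12th slot belongs to track C; its 4th term is 32.

59, 65, 32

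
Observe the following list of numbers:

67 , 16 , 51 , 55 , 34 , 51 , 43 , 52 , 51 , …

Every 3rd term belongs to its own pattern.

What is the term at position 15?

51

Split by position mod 3 into 3 tracks.
Track A is 67, 55, 43, which is linear: a_n = 79 − 12·n.
Track B is 16, 34, 52, which is arithmetic, step +18.
Track C is 51, 51, 51, which is the constant sequence 51.
Term 15 comes from track C (its 5th entry): 51.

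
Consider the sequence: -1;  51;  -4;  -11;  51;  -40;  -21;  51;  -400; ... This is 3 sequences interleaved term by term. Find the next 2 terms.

-31, 51

The terms cycle through 3 interleaved subsequences.
Track A = -1, -11, -21: arithmetic with common difference −10.
Track B = 51, 51, 51: the constant sequence 51.
Track C = -4, -40, -400: geometric, ×10 each step.
Position 10 → track A, term 4 = -31.
Term 11 comes from track B (its 4th entry): 51.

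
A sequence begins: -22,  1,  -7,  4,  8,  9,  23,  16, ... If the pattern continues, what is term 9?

38

Split by position mod 2 into 2 tracks.
Track A is -22, -7, 8, 23, which is arithmetic, step +15.
Track B is 1, 4, 9, 16, which is the squares 1², 2², 3², ….
Position 9 → track A, term 5 = 38.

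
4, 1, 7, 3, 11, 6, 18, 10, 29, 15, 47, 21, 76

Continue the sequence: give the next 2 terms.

Split by position mod 2 into 2 tracks.
Stream A: 4, 7, 11, 18, 29, 47, 76. Fibonacci-style (each term is the sum of the two before it).
Stream B: 1, 3, 6, 10, 15, 21. The triangular numbers T_1, T_2, ….
Position 14 falls in stream B as its term 7, giving 28.
Position 15 falls in stream A as its term 8, giving 123.

28, 123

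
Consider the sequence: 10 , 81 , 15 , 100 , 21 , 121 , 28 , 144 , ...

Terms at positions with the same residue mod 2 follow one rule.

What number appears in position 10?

Odd-indexed and even-indexed terms follow separate rules.
Track A = 10, 15, 21, 28: the triangular numbers T_4, T_5, ….
Track B = 81, 100, 121, 144: the squares 9², 10², 11², ….
Position 10 falls in track B as its term 5, giving 169.

169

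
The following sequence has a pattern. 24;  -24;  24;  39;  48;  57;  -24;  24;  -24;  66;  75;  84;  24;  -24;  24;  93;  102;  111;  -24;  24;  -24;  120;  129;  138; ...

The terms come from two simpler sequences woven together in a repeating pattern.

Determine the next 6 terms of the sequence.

24, -24, 24, 147, 156, 165

The slot pattern repeats as AAABBB (period 6), so there are 2 interleaved tracks.
Stream A: 24, -24, 24, -24, 24, -24, 24, -24, 24, -24, 24, -24 — alternating ±24.
Stream B: 39, 48, 57, 66, 75, 84, 93, 102, 111, 120, 129, 138 — arithmetic with common difference +9.
Position 25 → stream A, term 13 = 24.
The 26th slot belongs to stream A; its 14th term is -24.
Position 27 → stream A, term 15 = 24.
Position 28 → stream B, term 13 = 147.
Position 29 falls in stream B as its term 14, giving 156.
The 30th slot belongs to stream B; its 15th term is 165.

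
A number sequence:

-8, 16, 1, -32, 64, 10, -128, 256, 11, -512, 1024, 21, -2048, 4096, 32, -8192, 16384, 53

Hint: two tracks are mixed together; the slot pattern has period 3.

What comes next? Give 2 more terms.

-32768, 65536

Reading positions in blocks of 3 reveals the pattern AAB — 2 tracks woven together.
Subsequence A = -8, 16, -32, 64, -128, 256, -512, 1024, -2048, 4096, -8192, 16384: geometric with ratio -2.
Subsequence B = 1, 10, 11, 21, 32, 53: each term equals the sum of the previous two.
The 19th slot belongs to subsequence A; its 13th term is -32768.
Position 20 → subsequence A, term 14 = 65536.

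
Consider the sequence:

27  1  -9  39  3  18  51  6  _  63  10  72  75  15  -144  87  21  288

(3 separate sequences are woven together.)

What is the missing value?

Split by position mod 3: positions 1, 4, 7, … form one track, and each other residue class forms its own.
Stream A: 27, 39, 51, 63, 75, 87. Linear: a_n = 15 + 12·n.
Stream B: 1, 3, 6, 10, 15, 21. Triangular numbers starting at T_1.
Stream C: -9, 18, ?, 72, -144, 288. Geometric with ratio -2.
So the missing entry in stream C is -36.

-36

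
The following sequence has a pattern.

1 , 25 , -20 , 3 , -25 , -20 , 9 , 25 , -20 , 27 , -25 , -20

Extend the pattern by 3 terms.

Read the sequence 3 terms at a time; column i is its own pattern.
Track A: 1, 3, 9, 27 (successive powers of 3).
Track B: 25, -25, 25, -25 (alternating ±25).
Track C: -20, -20, -20, -20 (constant -20).
Term 13 comes from track A (its 5th entry): 81.
Term 14 comes from track B (its 5th entry): 25.
Position 15 → track C, term 5 = -20.

81, 25, -20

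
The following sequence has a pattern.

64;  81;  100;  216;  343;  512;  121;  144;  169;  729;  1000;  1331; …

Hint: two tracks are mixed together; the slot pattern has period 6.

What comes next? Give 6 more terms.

Positions follow the repeating pattern AAABBB; grouping by letter gives 2 tracks.
Track A: 64, 81, 100, 121, 144, 169. Perfect squares starting at 8².
Track B: 216, 343, 512, 729, 1000, 1331. The cubes 6³, 7³, 8³, ….
Position 13 falls in track A as its term 7, giving 196.
Position 14 falls in track A as its term 8, giving 225.
The 15th slot belongs to track A; its 9th term is 256.
Position 16 falls in track B as its term 7, giving 1728.
The 17th slot belongs to track B; its 8th term is 2197.
Position 18 → track B, term 9 = 2744.

196, 225, 256, 1728, 2197, 2744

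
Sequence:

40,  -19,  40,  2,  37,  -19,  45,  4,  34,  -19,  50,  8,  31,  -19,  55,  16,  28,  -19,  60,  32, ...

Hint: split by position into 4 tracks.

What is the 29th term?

The terms cycle through 4 interleaved subsequences.
Subsequence A: 40, 37, 34, 31, 28. Arithmetic with common difference −3.
Subsequence B: -19, -19, -19, -19, -19. Constant -19.
Subsequence C: 40, 45, 50, 55, 60. Linear: a_n = 35 + 5·n.
Subsequence D: 2, 4, 8, 16, 32. Powers of 2.
Position 29 → subsequence A, term 8 = 19.

19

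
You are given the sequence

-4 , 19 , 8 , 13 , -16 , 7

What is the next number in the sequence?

32

Taking every 2nd term gives 2 separate tracks.
Stream A is -4, 8, -16, which is geometric with ratio -2.
Stream B is 19, 13, 7, which is arithmetic with common difference −6.
Term 7 comes from stream A (its 4th entry): 32.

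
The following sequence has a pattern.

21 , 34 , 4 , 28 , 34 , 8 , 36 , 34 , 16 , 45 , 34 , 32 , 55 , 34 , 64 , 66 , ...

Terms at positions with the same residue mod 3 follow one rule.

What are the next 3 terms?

Read the sequence 3 terms at a time; column i is its own pattern.
Track A: 21, 28, 36, 45, 55, 66 (triangular numbers n(n+1)/2 for n = 6, 7, …).
Track B: 34, 34, 34, 34, 34 (the constant sequence 34).
Track C: 4, 8, 16, 32, 64 (powers of 2).
Term 17 comes from track B (its 6th entry): 34.
Term 18 comes from track C (its 6th entry): 128.
Term 19 comes from track A (its 7th entry): 78.

34, 128, 78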